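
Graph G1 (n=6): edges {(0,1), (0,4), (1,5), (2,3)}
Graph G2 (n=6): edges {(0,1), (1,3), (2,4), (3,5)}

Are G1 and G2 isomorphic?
Yes, isomorphic

The graphs are isomorphic.
One valid mapping φ: V(G1) → V(G2): 0→3, 1→1, 2→4, 3→2, 4→5, 5→0

Verify φ preserves adjacency — for each edge of G1, its image is an edge of G2:
  (0,1) → (φ(0),φ(1)) = (1,3) ∈ E(G2) ✓
  (0,4) → (φ(0),φ(4)) = (3,5) ∈ E(G2) ✓
  (1,5) → (φ(1),φ(5)) = (0,1) ∈ E(G2) ✓
  (2,3) → (φ(2),φ(3)) = (2,4) ∈ E(G2) ✓
All 4 edges of G1 map to edges of G2, and |E(G1)| = |E(G2)| = 4, so φ is a bijection on edges as well as vertices. Hence G1 ≅ G2.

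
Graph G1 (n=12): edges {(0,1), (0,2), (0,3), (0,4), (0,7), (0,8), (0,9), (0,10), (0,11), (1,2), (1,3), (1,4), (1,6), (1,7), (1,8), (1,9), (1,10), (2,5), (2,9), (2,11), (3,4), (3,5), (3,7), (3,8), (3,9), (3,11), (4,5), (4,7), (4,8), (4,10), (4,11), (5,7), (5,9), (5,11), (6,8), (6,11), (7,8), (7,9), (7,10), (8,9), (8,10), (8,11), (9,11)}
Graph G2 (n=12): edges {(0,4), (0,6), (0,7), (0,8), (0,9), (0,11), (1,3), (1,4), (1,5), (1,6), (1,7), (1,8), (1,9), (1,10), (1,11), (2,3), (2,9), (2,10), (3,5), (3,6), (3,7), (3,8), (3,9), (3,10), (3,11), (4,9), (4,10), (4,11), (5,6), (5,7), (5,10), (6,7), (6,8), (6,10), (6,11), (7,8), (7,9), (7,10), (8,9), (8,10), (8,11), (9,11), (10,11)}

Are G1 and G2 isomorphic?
Yes, isomorphic

The graphs are isomorphic.
One valid mapping φ: V(G1) → V(G2): 0→1, 1→10, 2→4, 3→8, 4→7, 5→0, 6→2, 7→6, 8→3, 9→11, 10→5, 11→9

Verify φ preserves adjacency — for each edge of G1, its image is an edge of G2:
  (0,1) → (φ(0),φ(1)) = (1,10) ∈ E(G2) ✓
  (0,2) → (φ(0),φ(2)) = (1,4) ∈ E(G2) ✓
  (0,3) → (φ(0),φ(3)) = (1,8) ∈ E(G2) ✓
  (0,4) → (φ(0),φ(4)) = (1,7) ∈ E(G2) ✓
  (0,7) → (φ(0),φ(7)) = (1,6) ∈ E(G2) ✓
  (0,8) → (φ(0),φ(8)) = (1,3) ∈ E(G2) ✓
  (0,9) → (φ(0),φ(9)) = (1,11) ∈ E(G2) ✓
  (0,10) → (φ(0),φ(10)) = (1,5) ∈ E(G2) ✓
  (0,11) → (φ(0),φ(11)) = (1,9) ∈ E(G2) ✓
  (1,2) → (φ(1),φ(2)) = (4,10) ∈ E(G2) ✓
  (1,3) → (φ(1),φ(3)) = (8,10) ∈ E(G2) ✓
  (1,4) → (φ(1),φ(4)) = (7,10) ∈ E(G2) ✓
  (1,6) → (φ(1),φ(6)) = (2,10) ∈ E(G2) ✓
  (1,7) → (φ(1),φ(7)) = (6,10) ∈ E(G2) ✓
  (1,8) → (φ(1),φ(8)) = (3,10) ∈ E(G2) ✓
  (1,9) → (φ(1),φ(9)) = (10,11) ∈ E(G2) ✓
  (1,10) → (φ(1),φ(10)) = (5,10) ∈ E(G2) ✓
  (2,5) → (φ(2),φ(5)) = (0,4) ∈ E(G2) ✓
  (2,9) → (φ(2),φ(9)) = (4,11) ∈ E(G2) ✓
  (2,11) → (φ(2),φ(11)) = (4,9) ∈ E(G2) ✓
  (3,4) → (φ(3),φ(4)) = (7,8) ∈ E(G2) ✓
  (3,5) → (φ(3),φ(5)) = (0,8) ∈ E(G2) ✓
  (3,7) → (φ(3),φ(7)) = (6,8) ∈ E(G2) ✓
  (3,8) → (φ(3),φ(8)) = (3,8) ∈ E(G2) ✓
  (3,9) → (φ(3),φ(9)) = (8,11) ∈ E(G2) ✓
  (3,11) → (φ(3),φ(11)) = (8,9) ∈ E(G2) ✓
  (4,5) → (φ(4),φ(5)) = (0,7) ∈ E(G2) ✓
  (4,7) → (φ(4),φ(7)) = (6,7) ∈ E(G2) ✓
  (4,8) → (φ(4),φ(8)) = (3,7) ∈ E(G2) ✓
  (4,10) → (φ(4),φ(10)) = (5,7) ∈ E(G2) ✓
  (4,11) → (φ(4),φ(11)) = (7,9) ∈ E(G2) ✓
  (5,7) → (φ(5),φ(7)) = (0,6) ∈ E(G2) ✓
  (5,9) → (φ(5),φ(9)) = (0,11) ∈ E(G2) ✓
  (5,11) → (φ(5),φ(11)) = (0,9) ∈ E(G2) ✓
  (6,8) → (φ(6),φ(8)) = (2,3) ∈ E(G2) ✓
  (6,11) → (φ(6),φ(11)) = (2,9) ∈ E(G2) ✓
  (7,8) → (φ(7),φ(8)) = (3,6) ∈ E(G2) ✓
  (7,9) → (φ(7),φ(9)) = (6,11) ∈ E(G2) ✓
  (7,10) → (φ(7),φ(10)) = (5,6) ∈ E(G2) ✓
  (8,9) → (φ(8),φ(9)) = (3,11) ∈ E(G2) ✓
  (8,10) → (φ(8),φ(10)) = (3,5) ∈ E(G2) ✓
  (8,11) → (φ(8),φ(11)) = (3,9) ∈ E(G2) ✓
  (9,11) → (φ(9),φ(11)) = (9,11) ∈ E(G2) ✓
All 43 edges of G1 map to edges of G2, and |E(G1)| = |E(G2)| = 43, so φ is a bijection on edges as well as vertices. Hence G1 ≅ G2.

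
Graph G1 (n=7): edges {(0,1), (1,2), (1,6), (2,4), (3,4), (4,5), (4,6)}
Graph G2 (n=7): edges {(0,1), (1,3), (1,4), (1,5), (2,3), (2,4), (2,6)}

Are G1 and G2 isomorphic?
Yes, isomorphic

The graphs are isomorphic.
One valid mapping φ: V(G1) → V(G2): 0→6, 1→2, 2→4, 3→0, 4→1, 5→5, 6→3

Verify φ preserves adjacency — for each edge of G1, its image is an edge of G2:
  (0,1) → (φ(0),φ(1)) = (2,6) ∈ E(G2) ✓
  (1,2) → (φ(1),φ(2)) = (2,4) ∈ E(G2) ✓
  (1,6) → (φ(1),φ(6)) = (2,3) ∈ E(G2) ✓
  (2,4) → (φ(2),φ(4)) = (1,4) ∈ E(G2) ✓
  (3,4) → (φ(3),φ(4)) = (0,1) ∈ E(G2) ✓
  (4,5) → (φ(4),φ(5)) = (1,5) ∈ E(G2) ✓
  (4,6) → (φ(4),φ(6)) = (1,3) ∈ E(G2) ✓
All 7 edges of G1 map to edges of G2, and |E(G1)| = |E(G2)| = 7, so φ is a bijection on edges as well as vertices. Hence G1 ≅ G2.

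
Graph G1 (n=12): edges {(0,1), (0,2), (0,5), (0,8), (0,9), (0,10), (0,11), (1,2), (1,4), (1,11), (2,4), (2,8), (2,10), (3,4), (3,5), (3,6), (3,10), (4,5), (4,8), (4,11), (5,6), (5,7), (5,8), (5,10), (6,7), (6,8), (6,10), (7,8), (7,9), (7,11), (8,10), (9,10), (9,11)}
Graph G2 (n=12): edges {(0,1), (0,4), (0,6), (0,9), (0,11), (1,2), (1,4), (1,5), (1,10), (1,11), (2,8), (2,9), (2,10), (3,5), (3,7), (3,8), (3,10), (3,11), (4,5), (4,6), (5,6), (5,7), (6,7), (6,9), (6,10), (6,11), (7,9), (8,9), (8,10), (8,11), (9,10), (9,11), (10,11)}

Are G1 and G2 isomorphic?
Yes, isomorphic

The graphs are isomorphic.
One valid mapping φ: V(G1) → V(G2): 0→6, 1→4, 2→0, 3→2, 4→1, 5→10, 6→8, 7→3, 8→11, 9→7, 10→9, 11→5

Verify φ preserves adjacency — for each edge of G1, its image is an edge of G2:
  (0,1) → (φ(0),φ(1)) = (4,6) ∈ E(G2) ✓
  (0,2) → (φ(0),φ(2)) = (0,6) ∈ E(G2) ✓
  (0,5) → (φ(0),φ(5)) = (6,10) ∈ E(G2) ✓
  (0,8) → (φ(0),φ(8)) = (6,11) ∈ E(G2) ✓
  (0,9) → (φ(0),φ(9)) = (6,7) ∈ E(G2) ✓
  (0,10) → (φ(0),φ(10)) = (6,9) ∈ E(G2) ✓
  (0,11) → (φ(0),φ(11)) = (5,6) ∈ E(G2) ✓
  (1,2) → (φ(1),φ(2)) = (0,4) ∈ E(G2) ✓
  (1,4) → (φ(1),φ(4)) = (1,4) ∈ E(G2) ✓
  (1,11) → (φ(1),φ(11)) = (4,5) ∈ E(G2) ✓
  (2,4) → (φ(2),φ(4)) = (0,1) ∈ E(G2) ✓
  (2,8) → (φ(2),φ(8)) = (0,11) ∈ E(G2) ✓
  (2,10) → (φ(2),φ(10)) = (0,9) ∈ E(G2) ✓
  (3,4) → (φ(3),φ(4)) = (1,2) ∈ E(G2) ✓
  (3,5) → (φ(3),φ(5)) = (2,10) ∈ E(G2) ✓
  (3,6) → (φ(3),φ(6)) = (2,8) ∈ E(G2) ✓
  (3,10) → (φ(3),φ(10)) = (2,9) ∈ E(G2) ✓
  (4,5) → (φ(4),φ(5)) = (1,10) ∈ E(G2) ✓
  (4,8) → (φ(4),φ(8)) = (1,11) ∈ E(G2) ✓
  (4,11) → (φ(4),φ(11)) = (1,5) ∈ E(G2) ✓
  (5,6) → (φ(5),φ(6)) = (8,10) ∈ E(G2) ✓
  (5,7) → (φ(5),φ(7)) = (3,10) ∈ E(G2) ✓
  (5,8) → (φ(5),φ(8)) = (10,11) ∈ E(G2) ✓
  (5,10) → (φ(5),φ(10)) = (9,10) ∈ E(G2) ✓
  (6,7) → (φ(6),φ(7)) = (3,8) ∈ E(G2) ✓
  (6,8) → (φ(6),φ(8)) = (8,11) ∈ E(G2) ✓
  (6,10) → (φ(6),φ(10)) = (8,9) ∈ E(G2) ✓
  (7,8) → (φ(7),φ(8)) = (3,11) ∈ E(G2) ✓
  (7,9) → (φ(7),φ(9)) = (3,7) ∈ E(G2) ✓
  (7,11) → (φ(7),φ(11)) = (3,5) ∈ E(G2) ✓
  (8,10) → (φ(8),φ(10)) = (9,11) ∈ E(G2) ✓
  (9,10) → (φ(9),φ(10)) = (7,9) ∈ E(G2) ✓
  (9,11) → (φ(9),φ(11)) = (5,7) ∈ E(G2) ✓
All 33 edges of G1 map to edges of G2, and |E(G1)| = |E(G2)| = 33, so φ is a bijection on edges as well as vertices. Hence G1 ≅ G2.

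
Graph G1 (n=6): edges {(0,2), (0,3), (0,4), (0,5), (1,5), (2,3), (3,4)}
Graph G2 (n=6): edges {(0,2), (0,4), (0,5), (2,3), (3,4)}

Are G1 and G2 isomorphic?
No, not isomorphic

The graphs are NOT isomorphic.

Counting edges: G1 has 7 edge(s); G2 has 5 edge(s).
Edge count is an isomorphism invariant (a bijection on vertices induces a bijection on edges), so differing edge counts rule out isomorphism.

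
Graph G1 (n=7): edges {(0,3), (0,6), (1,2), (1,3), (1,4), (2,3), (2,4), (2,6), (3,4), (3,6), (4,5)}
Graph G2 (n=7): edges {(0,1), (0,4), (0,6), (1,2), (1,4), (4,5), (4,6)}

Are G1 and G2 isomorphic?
No, not isomorphic

The graphs are NOT isomorphic.

Connected components of G1: 1 component(s) with vertex sets [[0, 1, 2, 3, 4, 5, 6]], sizes [7].
Connected components of G2: 2 component(s) with vertex sets [[3], [0, 1, 2, 4, 5, 6]], sizes [1, 6].
The number of connected components (and the multiset of component sizes) is an isomorphism invariant — an isomorphism maps each component of G1 bijectively onto a component of G2. Since G1 has 1 component(s) and G2 has 2, they cannot be isomorphic.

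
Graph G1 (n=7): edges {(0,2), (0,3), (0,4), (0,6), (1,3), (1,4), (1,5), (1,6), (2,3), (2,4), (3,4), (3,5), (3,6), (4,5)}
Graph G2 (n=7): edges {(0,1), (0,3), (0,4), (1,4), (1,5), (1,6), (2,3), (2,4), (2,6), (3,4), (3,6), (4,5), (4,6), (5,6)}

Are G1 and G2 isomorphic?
Yes, isomorphic

The graphs are isomorphic.
One valid mapping φ: V(G1) → V(G2): 0→3, 1→1, 2→2, 3→4, 4→6, 5→5, 6→0

Verify φ preserves adjacency — for each edge of G1, its image is an edge of G2:
  (0,2) → (φ(0),φ(2)) = (2,3) ∈ E(G2) ✓
  (0,3) → (φ(0),φ(3)) = (3,4) ∈ E(G2) ✓
  (0,4) → (φ(0),φ(4)) = (3,6) ∈ E(G2) ✓
  (0,6) → (φ(0),φ(6)) = (0,3) ∈ E(G2) ✓
  (1,3) → (φ(1),φ(3)) = (1,4) ∈ E(G2) ✓
  (1,4) → (φ(1),φ(4)) = (1,6) ∈ E(G2) ✓
  (1,5) → (φ(1),φ(5)) = (1,5) ∈ E(G2) ✓
  (1,6) → (φ(1),φ(6)) = (0,1) ∈ E(G2) ✓
  (2,3) → (φ(2),φ(3)) = (2,4) ∈ E(G2) ✓
  (2,4) → (φ(2),φ(4)) = (2,6) ∈ E(G2) ✓
  (3,4) → (φ(3),φ(4)) = (4,6) ∈ E(G2) ✓
  (3,5) → (φ(3),φ(5)) = (4,5) ∈ E(G2) ✓
  (3,6) → (φ(3),φ(6)) = (0,4) ∈ E(G2) ✓
  (4,5) → (φ(4),φ(5)) = (5,6) ∈ E(G2) ✓
All 14 edges of G1 map to edges of G2, and |E(G1)| = |E(G2)| = 14, so φ is a bijection on edges as well as vertices. Hence G1 ≅ G2.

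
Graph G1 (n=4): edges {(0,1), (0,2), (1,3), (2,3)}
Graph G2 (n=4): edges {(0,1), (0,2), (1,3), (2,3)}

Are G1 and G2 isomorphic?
Yes, isomorphic

The graphs are isomorphic.
One valid mapping φ: V(G1) → V(G2): 0→2, 1→3, 2→0, 3→1

Verify φ preserves adjacency — for each edge of G1, its image is an edge of G2:
  (0,1) → (φ(0),φ(1)) = (2,3) ∈ E(G2) ✓
  (0,2) → (φ(0),φ(2)) = (0,2) ∈ E(G2) ✓
  (1,3) → (φ(1),φ(3)) = (1,3) ∈ E(G2) ✓
  (2,3) → (φ(2),φ(3)) = (0,1) ∈ E(G2) ✓
All 4 edges of G1 map to edges of G2, and |E(G1)| = |E(G2)| = 4, so φ is a bijection on edges as well as vertices. Hence G1 ≅ G2.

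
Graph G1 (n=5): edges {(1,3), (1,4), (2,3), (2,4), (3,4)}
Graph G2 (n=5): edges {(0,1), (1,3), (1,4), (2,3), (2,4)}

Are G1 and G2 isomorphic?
No, not isomorphic

The graphs are NOT isomorphic.

Counting triangles (3-cliques): G1 has 2, G2 has 0.
Triangle count is an isomorphism invariant, so differing triangle counts rule out isomorphism.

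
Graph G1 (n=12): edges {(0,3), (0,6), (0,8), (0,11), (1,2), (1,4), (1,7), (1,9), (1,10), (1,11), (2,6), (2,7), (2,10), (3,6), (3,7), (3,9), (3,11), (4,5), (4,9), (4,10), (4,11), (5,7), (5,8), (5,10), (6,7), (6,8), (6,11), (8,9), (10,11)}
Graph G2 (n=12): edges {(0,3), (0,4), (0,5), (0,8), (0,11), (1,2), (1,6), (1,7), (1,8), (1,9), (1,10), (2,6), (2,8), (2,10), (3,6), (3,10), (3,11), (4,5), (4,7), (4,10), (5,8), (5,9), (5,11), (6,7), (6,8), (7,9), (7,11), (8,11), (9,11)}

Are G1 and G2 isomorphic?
Yes, isomorphic

The graphs are isomorphic.
One valid mapping φ: V(G1) → V(G2): 0→2, 1→11, 2→9, 3→6, 4→0, 5→4, 6→1, 7→7, 8→10, 9→3, 10→5, 11→8

Verify φ preserves adjacency — for each edge of G1, its image is an edge of G2:
  (0,3) → (φ(0),φ(3)) = (2,6) ∈ E(G2) ✓
  (0,6) → (φ(0),φ(6)) = (1,2) ∈ E(G2) ✓
  (0,8) → (φ(0),φ(8)) = (2,10) ∈ E(G2) ✓
  (0,11) → (φ(0),φ(11)) = (2,8) ∈ E(G2) ✓
  (1,2) → (φ(1),φ(2)) = (9,11) ∈ E(G2) ✓
  (1,4) → (φ(1),φ(4)) = (0,11) ∈ E(G2) ✓
  (1,7) → (φ(1),φ(7)) = (7,11) ∈ E(G2) ✓
  (1,9) → (φ(1),φ(9)) = (3,11) ∈ E(G2) ✓
  (1,10) → (φ(1),φ(10)) = (5,11) ∈ E(G2) ✓
  (1,11) → (φ(1),φ(11)) = (8,11) ∈ E(G2) ✓
  (2,6) → (φ(2),φ(6)) = (1,9) ∈ E(G2) ✓
  (2,7) → (φ(2),φ(7)) = (7,9) ∈ E(G2) ✓
  (2,10) → (φ(2),φ(10)) = (5,9) ∈ E(G2) ✓
  (3,6) → (φ(3),φ(6)) = (1,6) ∈ E(G2) ✓
  (3,7) → (φ(3),φ(7)) = (6,7) ∈ E(G2) ✓
  (3,9) → (φ(3),φ(9)) = (3,6) ∈ E(G2) ✓
  (3,11) → (φ(3),φ(11)) = (6,8) ∈ E(G2) ✓
  (4,5) → (φ(4),φ(5)) = (0,4) ∈ E(G2) ✓
  (4,9) → (φ(4),φ(9)) = (0,3) ∈ E(G2) ✓
  (4,10) → (φ(4),φ(10)) = (0,5) ∈ E(G2) ✓
  (4,11) → (φ(4),φ(11)) = (0,8) ∈ E(G2) ✓
  (5,7) → (φ(5),φ(7)) = (4,7) ∈ E(G2) ✓
  (5,8) → (φ(5),φ(8)) = (4,10) ∈ E(G2) ✓
  (5,10) → (φ(5),φ(10)) = (4,5) ∈ E(G2) ✓
  (6,7) → (φ(6),φ(7)) = (1,7) ∈ E(G2) ✓
  (6,8) → (φ(6),φ(8)) = (1,10) ∈ E(G2) ✓
  (6,11) → (φ(6),φ(11)) = (1,8) ∈ E(G2) ✓
  (8,9) → (φ(8),φ(9)) = (3,10) ∈ E(G2) ✓
  (10,11) → (φ(10),φ(11)) = (5,8) ∈ E(G2) ✓
All 29 edges of G1 map to edges of G2, and |E(G1)| = |E(G2)| = 29, so φ is a bijection on edges as well as vertices. Hence G1 ≅ G2.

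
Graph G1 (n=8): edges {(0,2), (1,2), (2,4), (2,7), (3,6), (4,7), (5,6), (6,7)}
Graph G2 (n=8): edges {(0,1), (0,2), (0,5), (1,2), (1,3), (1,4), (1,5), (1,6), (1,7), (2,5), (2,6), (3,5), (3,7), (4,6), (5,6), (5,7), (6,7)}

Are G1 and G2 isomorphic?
No, not isomorphic

The graphs are NOT isomorphic.

Degrees in G1: deg(0)=1, deg(1)=1, deg(2)=4, deg(3)=1, deg(4)=2, deg(5)=1, deg(6)=3, deg(7)=3.
Sorted degree sequence of G1: [4, 3, 3, 2, 1, 1, 1, 1].
Degrees in G2: deg(0)=3, deg(1)=7, deg(2)=4, deg(3)=3, deg(4)=2, deg(5)=6, deg(6)=5, deg(7)=4.
Sorted degree sequence of G2: [7, 6, 5, 4, 4, 3, 3, 2].
The (sorted) degree sequence is an isomorphism invariant, so since G1 and G2 have different degree sequences they cannot be isomorphic.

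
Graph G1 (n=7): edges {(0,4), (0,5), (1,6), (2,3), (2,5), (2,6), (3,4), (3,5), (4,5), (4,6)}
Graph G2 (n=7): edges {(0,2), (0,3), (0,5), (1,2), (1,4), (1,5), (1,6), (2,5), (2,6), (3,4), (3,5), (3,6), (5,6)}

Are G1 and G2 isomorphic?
No, not isomorphic

The graphs are NOT isomorphic.

Degrees in G1: deg(0)=2, deg(1)=1, deg(2)=3, deg(3)=3, deg(4)=4, deg(5)=4, deg(6)=3.
Sorted degree sequence of G1: [4, 4, 3, 3, 3, 2, 1].
Degrees in G2: deg(0)=3, deg(1)=4, deg(2)=4, deg(3)=4, deg(4)=2, deg(5)=5, deg(6)=4.
Sorted degree sequence of G2: [5, 4, 4, 4, 4, 3, 2].
The (sorted) degree sequence is an isomorphism invariant, so since G1 and G2 have different degree sequences they cannot be isomorphic.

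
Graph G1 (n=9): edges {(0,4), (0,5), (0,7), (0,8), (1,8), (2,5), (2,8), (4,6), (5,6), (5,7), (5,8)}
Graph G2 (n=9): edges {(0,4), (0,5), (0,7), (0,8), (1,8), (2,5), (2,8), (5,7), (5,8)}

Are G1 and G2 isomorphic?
No, not isomorphic

The graphs are NOT isomorphic.

Counting edges: G1 has 11 edge(s); G2 has 9 edge(s).
Edge count is an isomorphism invariant (a bijection on vertices induces a bijection on edges), so differing edge counts rule out isomorphism.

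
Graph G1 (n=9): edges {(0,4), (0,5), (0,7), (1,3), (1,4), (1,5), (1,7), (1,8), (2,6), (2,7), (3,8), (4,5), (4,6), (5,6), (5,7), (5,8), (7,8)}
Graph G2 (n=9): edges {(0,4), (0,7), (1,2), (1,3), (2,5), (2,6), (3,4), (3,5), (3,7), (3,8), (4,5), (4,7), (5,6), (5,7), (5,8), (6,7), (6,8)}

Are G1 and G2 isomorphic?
Yes, isomorphic

The graphs are isomorphic.
One valid mapping φ: V(G1) → V(G2): 0→8, 1→7, 2→1, 3→0, 4→6, 5→5, 6→2, 7→3, 8→4

Verify φ preserves adjacency — for each edge of G1, its image is an edge of G2:
  (0,4) → (φ(0),φ(4)) = (6,8) ∈ E(G2) ✓
  (0,5) → (φ(0),φ(5)) = (5,8) ∈ E(G2) ✓
  (0,7) → (φ(0),φ(7)) = (3,8) ∈ E(G2) ✓
  (1,3) → (φ(1),φ(3)) = (0,7) ∈ E(G2) ✓
  (1,4) → (φ(1),φ(4)) = (6,7) ∈ E(G2) ✓
  (1,5) → (φ(1),φ(5)) = (5,7) ∈ E(G2) ✓
  (1,7) → (φ(1),φ(7)) = (3,7) ∈ E(G2) ✓
  (1,8) → (φ(1),φ(8)) = (4,7) ∈ E(G2) ✓
  (2,6) → (φ(2),φ(6)) = (1,2) ∈ E(G2) ✓
  (2,7) → (φ(2),φ(7)) = (1,3) ∈ E(G2) ✓
  (3,8) → (φ(3),φ(8)) = (0,4) ∈ E(G2) ✓
  (4,5) → (φ(4),φ(5)) = (5,6) ∈ E(G2) ✓
  (4,6) → (φ(4),φ(6)) = (2,6) ∈ E(G2) ✓
  (5,6) → (φ(5),φ(6)) = (2,5) ∈ E(G2) ✓
  (5,7) → (φ(5),φ(7)) = (3,5) ∈ E(G2) ✓
  (5,8) → (φ(5),φ(8)) = (4,5) ∈ E(G2) ✓
  (7,8) → (φ(7),φ(8)) = (3,4) ∈ E(G2) ✓
All 17 edges of G1 map to edges of G2, and |E(G1)| = |E(G2)| = 17, so φ is a bijection on edges as well as vertices. Hence G1 ≅ G2.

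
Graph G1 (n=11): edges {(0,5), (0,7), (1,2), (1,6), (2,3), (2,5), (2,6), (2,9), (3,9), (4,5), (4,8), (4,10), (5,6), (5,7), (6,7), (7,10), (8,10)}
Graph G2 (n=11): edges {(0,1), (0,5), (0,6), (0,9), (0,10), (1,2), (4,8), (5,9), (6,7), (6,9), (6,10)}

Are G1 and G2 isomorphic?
No, not isomorphic

The graphs are NOT isomorphic.

Connected components of G1: 1 component(s) with vertex sets [[0, 1, 2, 3, 4, 5, 6, 7, 8, 9, 10]], sizes [11].
Connected components of G2: 3 component(s) with vertex sets [[3], [4, 8], [0, 1, 2, 5, 6, 7, 9, 10]], sizes [1, 2, 8].
The number of connected components (and the multiset of component sizes) is an isomorphism invariant — an isomorphism maps each component of G1 bijectively onto a component of G2. Since G1 has 1 component(s) and G2 has 3, they cannot be isomorphic.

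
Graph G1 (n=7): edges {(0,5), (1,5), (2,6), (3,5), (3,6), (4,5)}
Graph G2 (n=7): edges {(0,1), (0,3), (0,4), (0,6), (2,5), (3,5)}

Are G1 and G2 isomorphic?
Yes, isomorphic

The graphs are isomorphic.
One valid mapping φ: V(G1) → V(G2): 0→1, 1→6, 2→2, 3→3, 4→4, 5→0, 6→5

Verify φ preserves adjacency — for each edge of G1, its image is an edge of G2:
  (0,5) → (φ(0),φ(5)) = (0,1) ∈ E(G2) ✓
  (1,5) → (φ(1),φ(5)) = (0,6) ∈ E(G2) ✓
  (2,6) → (φ(2),φ(6)) = (2,5) ∈ E(G2) ✓
  (3,5) → (φ(3),φ(5)) = (0,3) ∈ E(G2) ✓
  (3,6) → (φ(3),φ(6)) = (3,5) ∈ E(G2) ✓
  (4,5) → (φ(4),φ(5)) = (0,4) ∈ E(G2) ✓
All 6 edges of G1 map to edges of G2, and |E(G1)| = |E(G2)| = 6, so φ is a bijection on edges as well as vertices. Hence G1 ≅ G2.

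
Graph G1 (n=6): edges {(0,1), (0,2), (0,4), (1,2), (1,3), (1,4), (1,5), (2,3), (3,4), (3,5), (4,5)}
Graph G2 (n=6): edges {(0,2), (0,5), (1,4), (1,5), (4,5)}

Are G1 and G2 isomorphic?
No, not isomorphic

The graphs are NOT isomorphic.

Counting triangles (3-cliques): G1 has 7, G2 has 1.
Triangle count is an isomorphism invariant, so differing triangle counts rule out isomorphism.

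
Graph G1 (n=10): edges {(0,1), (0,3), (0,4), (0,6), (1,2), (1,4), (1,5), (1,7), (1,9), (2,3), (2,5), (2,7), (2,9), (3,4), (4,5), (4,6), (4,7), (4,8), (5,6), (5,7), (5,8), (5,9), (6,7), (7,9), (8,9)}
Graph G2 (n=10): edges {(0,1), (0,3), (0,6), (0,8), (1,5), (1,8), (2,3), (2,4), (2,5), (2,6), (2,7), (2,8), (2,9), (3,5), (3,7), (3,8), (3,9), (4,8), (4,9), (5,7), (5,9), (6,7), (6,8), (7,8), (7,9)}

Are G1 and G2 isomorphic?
Yes, isomorphic

The graphs are isomorphic.
One valid mapping φ: V(G1) → V(G2): 0→0, 1→3, 2→5, 3→1, 4→8, 5→2, 6→6, 7→7, 8→4, 9→9

Verify φ preserves adjacency — for each edge of G1, its image is an edge of G2:
  (0,1) → (φ(0),φ(1)) = (0,3) ∈ E(G2) ✓
  (0,3) → (φ(0),φ(3)) = (0,1) ∈ E(G2) ✓
  (0,4) → (φ(0),φ(4)) = (0,8) ∈ E(G2) ✓
  (0,6) → (φ(0),φ(6)) = (0,6) ∈ E(G2) ✓
  (1,2) → (φ(1),φ(2)) = (3,5) ∈ E(G2) ✓
  (1,4) → (φ(1),φ(4)) = (3,8) ∈ E(G2) ✓
  (1,5) → (φ(1),φ(5)) = (2,3) ∈ E(G2) ✓
  (1,7) → (φ(1),φ(7)) = (3,7) ∈ E(G2) ✓
  (1,9) → (φ(1),φ(9)) = (3,9) ∈ E(G2) ✓
  (2,3) → (φ(2),φ(3)) = (1,5) ∈ E(G2) ✓
  (2,5) → (φ(2),φ(5)) = (2,5) ∈ E(G2) ✓
  (2,7) → (φ(2),φ(7)) = (5,7) ∈ E(G2) ✓
  (2,9) → (φ(2),φ(9)) = (5,9) ∈ E(G2) ✓
  (3,4) → (φ(3),φ(4)) = (1,8) ∈ E(G2) ✓
  (4,5) → (φ(4),φ(5)) = (2,8) ∈ E(G2) ✓
  (4,6) → (φ(4),φ(6)) = (6,8) ∈ E(G2) ✓
  (4,7) → (φ(4),φ(7)) = (7,8) ∈ E(G2) ✓
  (4,8) → (φ(4),φ(8)) = (4,8) ∈ E(G2) ✓
  (5,6) → (φ(5),φ(6)) = (2,6) ∈ E(G2) ✓
  (5,7) → (φ(5),φ(7)) = (2,7) ∈ E(G2) ✓
  (5,8) → (φ(5),φ(8)) = (2,4) ∈ E(G2) ✓
  (5,9) → (φ(5),φ(9)) = (2,9) ∈ E(G2) ✓
  (6,7) → (φ(6),φ(7)) = (6,7) ∈ E(G2) ✓
  (7,9) → (φ(7),φ(9)) = (7,9) ∈ E(G2) ✓
  (8,9) → (φ(8),φ(9)) = (4,9) ∈ E(G2) ✓
All 25 edges of G1 map to edges of G2, and |E(G1)| = |E(G2)| = 25, so φ is a bijection on edges as well as vertices. Hence G1 ≅ G2.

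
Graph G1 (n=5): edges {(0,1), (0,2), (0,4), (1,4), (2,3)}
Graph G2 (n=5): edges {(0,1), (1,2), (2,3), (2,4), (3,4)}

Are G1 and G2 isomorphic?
Yes, isomorphic

The graphs are isomorphic.
One valid mapping φ: V(G1) → V(G2): 0→2, 1→3, 2→1, 3→0, 4→4

Verify φ preserves adjacency — for each edge of G1, its image is an edge of G2:
  (0,1) → (φ(0),φ(1)) = (2,3) ∈ E(G2) ✓
  (0,2) → (φ(0),φ(2)) = (1,2) ∈ E(G2) ✓
  (0,4) → (φ(0),φ(4)) = (2,4) ∈ E(G2) ✓
  (1,4) → (φ(1),φ(4)) = (3,4) ∈ E(G2) ✓
  (2,3) → (φ(2),φ(3)) = (0,1) ∈ E(G2) ✓
All 5 edges of G1 map to edges of G2, and |E(G1)| = |E(G2)| = 5, so φ is a bijection on edges as well as vertices. Hence G1 ≅ G2.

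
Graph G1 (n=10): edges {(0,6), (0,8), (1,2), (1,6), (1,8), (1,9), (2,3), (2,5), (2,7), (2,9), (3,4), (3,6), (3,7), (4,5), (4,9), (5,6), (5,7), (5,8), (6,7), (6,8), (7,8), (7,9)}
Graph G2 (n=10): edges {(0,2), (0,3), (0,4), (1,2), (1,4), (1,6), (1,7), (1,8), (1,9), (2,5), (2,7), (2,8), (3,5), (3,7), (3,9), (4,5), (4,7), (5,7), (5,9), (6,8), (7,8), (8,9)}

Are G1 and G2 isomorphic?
Yes, isomorphic

The graphs are isomorphic.
One valid mapping φ: V(G1) → V(G2): 0→6, 1→9, 2→5, 3→4, 4→0, 5→2, 6→1, 7→7, 8→8, 9→3

Verify φ preserves adjacency — for each edge of G1, its image is an edge of G2:
  (0,6) → (φ(0),φ(6)) = (1,6) ∈ E(G2) ✓
  (0,8) → (φ(0),φ(8)) = (6,8) ∈ E(G2) ✓
  (1,2) → (φ(1),φ(2)) = (5,9) ∈ E(G2) ✓
  (1,6) → (φ(1),φ(6)) = (1,9) ∈ E(G2) ✓
  (1,8) → (φ(1),φ(8)) = (8,9) ∈ E(G2) ✓
  (1,9) → (φ(1),φ(9)) = (3,9) ∈ E(G2) ✓
  (2,3) → (φ(2),φ(3)) = (4,5) ∈ E(G2) ✓
  (2,5) → (φ(2),φ(5)) = (2,5) ∈ E(G2) ✓
  (2,7) → (φ(2),φ(7)) = (5,7) ∈ E(G2) ✓
  (2,9) → (φ(2),φ(9)) = (3,5) ∈ E(G2) ✓
  (3,4) → (φ(3),φ(4)) = (0,4) ∈ E(G2) ✓
  (3,6) → (φ(3),φ(6)) = (1,4) ∈ E(G2) ✓
  (3,7) → (φ(3),φ(7)) = (4,7) ∈ E(G2) ✓
  (4,5) → (φ(4),φ(5)) = (0,2) ∈ E(G2) ✓
  (4,9) → (φ(4),φ(9)) = (0,3) ∈ E(G2) ✓
  (5,6) → (φ(5),φ(6)) = (1,2) ∈ E(G2) ✓
  (5,7) → (φ(5),φ(7)) = (2,7) ∈ E(G2) ✓
  (5,8) → (φ(5),φ(8)) = (2,8) ∈ E(G2) ✓
  (6,7) → (φ(6),φ(7)) = (1,7) ∈ E(G2) ✓
  (6,8) → (φ(6),φ(8)) = (1,8) ∈ E(G2) ✓
  (7,8) → (φ(7),φ(8)) = (7,8) ∈ E(G2) ✓
  (7,9) → (φ(7),φ(9)) = (3,7) ∈ E(G2) ✓
All 22 edges of G1 map to edges of G2, and |E(G1)| = |E(G2)| = 22, so φ is a bijection on edges as well as vertices. Hence G1 ≅ G2.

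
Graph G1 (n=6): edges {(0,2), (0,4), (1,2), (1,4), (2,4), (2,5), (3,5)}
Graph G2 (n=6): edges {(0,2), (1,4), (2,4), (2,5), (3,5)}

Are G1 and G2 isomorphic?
No, not isomorphic

The graphs are NOT isomorphic.

Counting edges: G1 has 7 edge(s); G2 has 5 edge(s).
Edge count is an isomorphism invariant (a bijection on vertices induces a bijection on edges), so differing edge counts rule out isomorphism.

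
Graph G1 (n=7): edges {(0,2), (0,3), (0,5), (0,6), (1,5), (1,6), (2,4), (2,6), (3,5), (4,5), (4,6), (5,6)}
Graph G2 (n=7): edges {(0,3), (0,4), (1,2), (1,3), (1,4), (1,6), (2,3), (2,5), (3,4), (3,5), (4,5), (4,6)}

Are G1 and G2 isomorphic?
Yes, isomorphic

The graphs are isomorphic.
One valid mapping φ: V(G1) → V(G2): 0→1, 1→0, 2→2, 3→6, 4→5, 5→4, 6→3

Verify φ preserves adjacency — for each edge of G1, its image is an edge of G2:
  (0,2) → (φ(0),φ(2)) = (1,2) ∈ E(G2) ✓
  (0,3) → (φ(0),φ(3)) = (1,6) ∈ E(G2) ✓
  (0,5) → (φ(0),φ(5)) = (1,4) ∈ E(G2) ✓
  (0,6) → (φ(0),φ(6)) = (1,3) ∈ E(G2) ✓
  (1,5) → (φ(1),φ(5)) = (0,4) ∈ E(G2) ✓
  (1,6) → (φ(1),φ(6)) = (0,3) ∈ E(G2) ✓
  (2,4) → (φ(2),φ(4)) = (2,5) ∈ E(G2) ✓
  (2,6) → (φ(2),φ(6)) = (2,3) ∈ E(G2) ✓
  (3,5) → (φ(3),φ(5)) = (4,6) ∈ E(G2) ✓
  (4,5) → (φ(4),φ(5)) = (4,5) ∈ E(G2) ✓
  (4,6) → (φ(4),φ(6)) = (3,5) ∈ E(G2) ✓
  (5,6) → (φ(5),φ(6)) = (3,4) ∈ E(G2) ✓
All 12 edges of G1 map to edges of G2, and |E(G1)| = |E(G2)| = 12, so φ is a bijection on edges as well as vertices. Hence G1 ≅ G2.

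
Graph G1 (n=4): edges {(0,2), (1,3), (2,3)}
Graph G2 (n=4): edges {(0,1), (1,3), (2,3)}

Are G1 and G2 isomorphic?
Yes, isomorphic

The graphs are isomorphic.
One valid mapping φ: V(G1) → V(G2): 0→0, 1→2, 2→1, 3→3

Verify φ preserves adjacency — for each edge of G1, its image is an edge of G2:
  (0,2) → (φ(0),φ(2)) = (0,1) ∈ E(G2) ✓
  (1,3) → (φ(1),φ(3)) = (2,3) ∈ E(G2) ✓
  (2,3) → (φ(2),φ(3)) = (1,3) ∈ E(G2) ✓
All 3 edges of G1 map to edges of G2, and |E(G1)| = |E(G2)| = 3, so φ is a bijection on edges as well as vertices. Hence G1 ≅ G2.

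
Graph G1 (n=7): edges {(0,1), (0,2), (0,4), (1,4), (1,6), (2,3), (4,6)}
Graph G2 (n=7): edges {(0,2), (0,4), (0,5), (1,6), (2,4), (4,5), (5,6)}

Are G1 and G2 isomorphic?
Yes, isomorphic

The graphs are isomorphic.
One valid mapping φ: V(G1) → V(G2): 0→5, 1→4, 2→6, 3→1, 4→0, 5→3, 6→2

Verify φ preserves adjacency — for each edge of G1, its image is an edge of G2:
  (0,1) → (φ(0),φ(1)) = (4,5) ∈ E(G2) ✓
  (0,2) → (φ(0),φ(2)) = (5,6) ∈ E(G2) ✓
  (0,4) → (φ(0),φ(4)) = (0,5) ∈ E(G2) ✓
  (1,4) → (φ(1),φ(4)) = (0,4) ∈ E(G2) ✓
  (1,6) → (φ(1),φ(6)) = (2,4) ∈ E(G2) ✓
  (2,3) → (φ(2),φ(3)) = (1,6) ∈ E(G2) ✓
  (4,6) → (φ(4),φ(6)) = (0,2) ∈ E(G2) ✓
All 7 edges of G1 map to edges of G2, and |E(G1)| = |E(G2)| = 7, so φ is a bijection on edges as well as vertices. Hence G1 ≅ G2.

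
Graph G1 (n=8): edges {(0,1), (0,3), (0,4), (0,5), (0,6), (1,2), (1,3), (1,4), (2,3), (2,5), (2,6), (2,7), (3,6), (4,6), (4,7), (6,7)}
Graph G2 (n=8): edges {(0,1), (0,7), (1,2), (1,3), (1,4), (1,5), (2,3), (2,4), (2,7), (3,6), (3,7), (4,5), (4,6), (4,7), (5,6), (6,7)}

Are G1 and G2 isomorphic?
Yes, isomorphic

The graphs are isomorphic.
One valid mapping φ: V(G1) → V(G2): 0→7, 1→3, 2→1, 3→2, 4→6, 5→0, 6→4, 7→5

Verify φ preserves adjacency — for each edge of G1, its image is an edge of G2:
  (0,1) → (φ(0),φ(1)) = (3,7) ∈ E(G2) ✓
  (0,3) → (φ(0),φ(3)) = (2,7) ∈ E(G2) ✓
  (0,4) → (φ(0),φ(4)) = (6,7) ∈ E(G2) ✓
  (0,5) → (φ(0),φ(5)) = (0,7) ∈ E(G2) ✓
  (0,6) → (φ(0),φ(6)) = (4,7) ∈ E(G2) ✓
  (1,2) → (φ(1),φ(2)) = (1,3) ∈ E(G2) ✓
  (1,3) → (φ(1),φ(3)) = (2,3) ∈ E(G2) ✓
  (1,4) → (φ(1),φ(4)) = (3,6) ∈ E(G2) ✓
  (2,3) → (φ(2),φ(3)) = (1,2) ∈ E(G2) ✓
  (2,5) → (φ(2),φ(5)) = (0,1) ∈ E(G2) ✓
  (2,6) → (φ(2),φ(6)) = (1,4) ∈ E(G2) ✓
  (2,7) → (φ(2),φ(7)) = (1,5) ∈ E(G2) ✓
  (3,6) → (φ(3),φ(6)) = (2,4) ∈ E(G2) ✓
  (4,6) → (φ(4),φ(6)) = (4,6) ∈ E(G2) ✓
  (4,7) → (φ(4),φ(7)) = (5,6) ∈ E(G2) ✓
  (6,7) → (φ(6),φ(7)) = (4,5) ∈ E(G2) ✓
All 16 edges of G1 map to edges of G2, and |E(G1)| = |E(G2)| = 16, so φ is a bijection on edges as well as vertices. Hence G1 ≅ G2.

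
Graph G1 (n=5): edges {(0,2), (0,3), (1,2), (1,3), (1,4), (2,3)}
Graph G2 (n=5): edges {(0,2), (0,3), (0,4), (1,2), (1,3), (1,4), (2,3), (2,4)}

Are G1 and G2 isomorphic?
No, not isomorphic

The graphs are NOT isomorphic.

Counting edges: G1 has 6 edge(s); G2 has 8 edge(s).
Edge count is an isomorphism invariant (a bijection on vertices induces a bijection on edges), so differing edge counts rule out isomorphism.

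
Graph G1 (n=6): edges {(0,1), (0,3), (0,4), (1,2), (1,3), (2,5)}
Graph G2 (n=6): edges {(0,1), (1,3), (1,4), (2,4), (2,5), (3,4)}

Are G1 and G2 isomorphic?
Yes, isomorphic

The graphs are isomorphic.
One valid mapping φ: V(G1) → V(G2): 0→1, 1→4, 2→2, 3→3, 4→0, 5→5

Verify φ preserves adjacency — for each edge of G1, its image is an edge of G2:
  (0,1) → (φ(0),φ(1)) = (1,4) ∈ E(G2) ✓
  (0,3) → (φ(0),φ(3)) = (1,3) ∈ E(G2) ✓
  (0,4) → (φ(0),φ(4)) = (0,1) ∈ E(G2) ✓
  (1,2) → (φ(1),φ(2)) = (2,4) ∈ E(G2) ✓
  (1,3) → (φ(1),φ(3)) = (3,4) ∈ E(G2) ✓
  (2,5) → (φ(2),φ(5)) = (2,5) ∈ E(G2) ✓
All 6 edges of G1 map to edges of G2, and |E(G1)| = |E(G2)| = 6, so φ is a bijection on edges as well as vertices. Hence G1 ≅ G2.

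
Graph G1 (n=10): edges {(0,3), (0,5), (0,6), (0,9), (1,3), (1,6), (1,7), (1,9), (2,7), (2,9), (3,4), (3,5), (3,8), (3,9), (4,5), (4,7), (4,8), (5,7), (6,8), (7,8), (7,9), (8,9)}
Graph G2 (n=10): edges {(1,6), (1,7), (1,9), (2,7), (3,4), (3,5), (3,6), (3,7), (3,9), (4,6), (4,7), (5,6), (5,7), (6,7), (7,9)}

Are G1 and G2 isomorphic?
No, not isomorphic

The graphs are NOT isomorphic.

Connected components of G1: 1 component(s) with vertex sets [[0, 1, 2, 3, 4, 5, 6, 7, 8, 9]], sizes [10].
Connected components of G2: 3 component(s) with vertex sets [[0], [8], [1, 2, 3, 4, 5, 6, 7, 9]], sizes [1, 1, 8].
The number of connected components (and the multiset of component sizes) is an isomorphism invariant — an isomorphism maps each component of G1 bijectively onto a component of G2. Since G1 has 1 component(s) and G2 has 3, they cannot be isomorphic.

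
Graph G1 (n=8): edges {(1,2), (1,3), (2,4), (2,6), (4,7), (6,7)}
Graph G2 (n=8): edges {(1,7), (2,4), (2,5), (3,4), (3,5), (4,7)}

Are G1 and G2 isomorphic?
Yes, isomorphic

The graphs are isomorphic.
One valid mapping φ: V(G1) → V(G2): 0→6, 1→7, 2→4, 3→1, 4→2, 5→0, 6→3, 7→5

Verify φ preserves adjacency — for each edge of G1, its image is an edge of G2:
  (1,2) → (φ(1),φ(2)) = (4,7) ∈ E(G2) ✓
  (1,3) → (φ(1),φ(3)) = (1,7) ∈ E(G2) ✓
  (2,4) → (φ(2),φ(4)) = (2,4) ∈ E(G2) ✓
  (2,6) → (φ(2),φ(6)) = (3,4) ∈ E(G2) ✓
  (4,7) → (φ(4),φ(7)) = (2,5) ∈ E(G2) ✓
  (6,7) → (φ(6),φ(7)) = (3,5) ∈ E(G2) ✓
All 6 edges of G1 map to edges of G2, and |E(G1)| = |E(G2)| = 6, so φ is a bijection on edges as well as vertices. Hence G1 ≅ G2.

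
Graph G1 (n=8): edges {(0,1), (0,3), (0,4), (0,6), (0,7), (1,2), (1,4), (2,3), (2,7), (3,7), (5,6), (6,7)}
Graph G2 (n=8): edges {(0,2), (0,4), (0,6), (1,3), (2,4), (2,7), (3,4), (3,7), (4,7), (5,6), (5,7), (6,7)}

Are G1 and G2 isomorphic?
Yes, isomorphic

The graphs are isomorphic.
One valid mapping φ: V(G1) → V(G2): 0→7, 1→6, 2→0, 3→2, 4→5, 5→1, 6→3, 7→4

Verify φ preserves adjacency — for each edge of G1, its image is an edge of G2:
  (0,1) → (φ(0),φ(1)) = (6,7) ∈ E(G2) ✓
  (0,3) → (φ(0),φ(3)) = (2,7) ∈ E(G2) ✓
  (0,4) → (φ(0),φ(4)) = (5,7) ∈ E(G2) ✓
  (0,6) → (φ(0),φ(6)) = (3,7) ∈ E(G2) ✓
  (0,7) → (φ(0),φ(7)) = (4,7) ∈ E(G2) ✓
  (1,2) → (φ(1),φ(2)) = (0,6) ∈ E(G2) ✓
  (1,4) → (φ(1),φ(4)) = (5,6) ∈ E(G2) ✓
  (2,3) → (φ(2),φ(3)) = (0,2) ∈ E(G2) ✓
  (2,7) → (φ(2),φ(7)) = (0,4) ∈ E(G2) ✓
  (3,7) → (φ(3),φ(7)) = (2,4) ∈ E(G2) ✓
  (5,6) → (φ(5),φ(6)) = (1,3) ∈ E(G2) ✓
  (6,7) → (φ(6),φ(7)) = (3,4) ∈ E(G2) ✓
All 12 edges of G1 map to edges of G2, and |E(G1)| = |E(G2)| = 12, so φ is a bijection on edges as well as vertices. Hence G1 ≅ G2.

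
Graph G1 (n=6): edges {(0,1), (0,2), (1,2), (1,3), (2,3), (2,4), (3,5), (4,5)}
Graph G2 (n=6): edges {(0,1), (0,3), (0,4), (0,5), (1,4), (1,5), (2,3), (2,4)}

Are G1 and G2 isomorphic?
Yes, isomorphic

The graphs are isomorphic.
One valid mapping φ: V(G1) → V(G2): 0→5, 1→1, 2→0, 3→4, 4→3, 5→2

Verify φ preserves adjacency — for each edge of G1, its image is an edge of G2:
  (0,1) → (φ(0),φ(1)) = (1,5) ∈ E(G2) ✓
  (0,2) → (φ(0),φ(2)) = (0,5) ∈ E(G2) ✓
  (1,2) → (φ(1),φ(2)) = (0,1) ∈ E(G2) ✓
  (1,3) → (φ(1),φ(3)) = (1,4) ∈ E(G2) ✓
  (2,3) → (φ(2),φ(3)) = (0,4) ∈ E(G2) ✓
  (2,4) → (φ(2),φ(4)) = (0,3) ∈ E(G2) ✓
  (3,5) → (φ(3),φ(5)) = (2,4) ∈ E(G2) ✓
  (4,5) → (φ(4),φ(5)) = (2,3) ∈ E(G2) ✓
All 8 edges of G1 map to edges of G2, and |E(G1)| = |E(G2)| = 8, so φ is a bijection on edges as well as vertices. Hence G1 ≅ G2.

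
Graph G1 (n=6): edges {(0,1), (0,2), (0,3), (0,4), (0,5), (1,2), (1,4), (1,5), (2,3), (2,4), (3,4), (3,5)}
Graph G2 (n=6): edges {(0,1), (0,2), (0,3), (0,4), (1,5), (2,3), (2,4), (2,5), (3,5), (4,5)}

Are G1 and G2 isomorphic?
No, not isomorphic

The graphs are NOT isomorphic.

Counting triangles (3-cliques): G1 has 9, G2 has 4.
Triangle count is an isomorphism invariant, so differing triangle counts rule out isomorphism.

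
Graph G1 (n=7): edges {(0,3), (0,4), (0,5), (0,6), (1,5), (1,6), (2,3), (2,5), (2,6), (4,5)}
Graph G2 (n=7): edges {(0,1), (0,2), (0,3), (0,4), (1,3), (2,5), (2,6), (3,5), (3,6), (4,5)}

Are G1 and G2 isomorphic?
Yes, isomorphic

The graphs are isomorphic.
One valid mapping φ: V(G1) → V(G2): 0→0, 1→6, 2→5, 3→4, 4→1, 5→3, 6→2

Verify φ preserves adjacency — for each edge of G1, its image is an edge of G2:
  (0,3) → (φ(0),φ(3)) = (0,4) ∈ E(G2) ✓
  (0,4) → (φ(0),φ(4)) = (0,1) ∈ E(G2) ✓
  (0,5) → (φ(0),φ(5)) = (0,3) ∈ E(G2) ✓
  (0,6) → (φ(0),φ(6)) = (0,2) ∈ E(G2) ✓
  (1,5) → (φ(1),φ(5)) = (3,6) ∈ E(G2) ✓
  (1,6) → (φ(1),φ(6)) = (2,6) ∈ E(G2) ✓
  (2,3) → (φ(2),φ(3)) = (4,5) ∈ E(G2) ✓
  (2,5) → (φ(2),φ(5)) = (3,5) ∈ E(G2) ✓
  (2,6) → (φ(2),φ(6)) = (2,5) ∈ E(G2) ✓
  (4,5) → (φ(4),φ(5)) = (1,3) ∈ E(G2) ✓
All 10 edges of G1 map to edges of G2, and |E(G1)| = |E(G2)| = 10, so φ is a bijection on edges as well as vertices. Hence G1 ≅ G2.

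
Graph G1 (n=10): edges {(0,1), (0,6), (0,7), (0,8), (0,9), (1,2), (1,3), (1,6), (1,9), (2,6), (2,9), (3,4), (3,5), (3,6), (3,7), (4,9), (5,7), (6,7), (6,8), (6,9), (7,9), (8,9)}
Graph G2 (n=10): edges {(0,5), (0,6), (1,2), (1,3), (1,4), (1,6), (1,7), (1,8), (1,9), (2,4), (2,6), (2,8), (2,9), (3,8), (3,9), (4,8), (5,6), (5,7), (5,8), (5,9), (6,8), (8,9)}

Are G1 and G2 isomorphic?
Yes, isomorphic

The graphs are isomorphic.
One valid mapping φ: V(G1) → V(G2): 0→2, 1→9, 2→3, 3→5, 4→7, 5→0, 6→8, 7→6, 8→4, 9→1

Verify φ preserves adjacency — for each edge of G1, its image is an edge of G2:
  (0,1) → (φ(0),φ(1)) = (2,9) ∈ E(G2) ✓
  (0,6) → (φ(0),φ(6)) = (2,8) ∈ E(G2) ✓
  (0,7) → (φ(0),φ(7)) = (2,6) ∈ E(G2) ✓
  (0,8) → (φ(0),φ(8)) = (2,4) ∈ E(G2) ✓
  (0,9) → (φ(0),φ(9)) = (1,2) ∈ E(G2) ✓
  (1,2) → (φ(1),φ(2)) = (3,9) ∈ E(G2) ✓
  (1,3) → (φ(1),φ(3)) = (5,9) ∈ E(G2) ✓
  (1,6) → (φ(1),φ(6)) = (8,9) ∈ E(G2) ✓
  (1,9) → (φ(1),φ(9)) = (1,9) ∈ E(G2) ✓
  (2,6) → (φ(2),φ(6)) = (3,8) ∈ E(G2) ✓
  (2,9) → (φ(2),φ(9)) = (1,3) ∈ E(G2) ✓
  (3,4) → (φ(3),φ(4)) = (5,7) ∈ E(G2) ✓
  (3,5) → (φ(3),φ(5)) = (0,5) ∈ E(G2) ✓
  (3,6) → (φ(3),φ(6)) = (5,8) ∈ E(G2) ✓
  (3,7) → (φ(3),φ(7)) = (5,6) ∈ E(G2) ✓
  (4,9) → (φ(4),φ(9)) = (1,7) ∈ E(G2) ✓
  (5,7) → (φ(5),φ(7)) = (0,6) ∈ E(G2) ✓
  (6,7) → (φ(6),φ(7)) = (6,8) ∈ E(G2) ✓
  (6,8) → (φ(6),φ(8)) = (4,8) ∈ E(G2) ✓
  (6,9) → (φ(6),φ(9)) = (1,8) ∈ E(G2) ✓
  (7,9) → (φ(7),φ(9)) = (1,6) ∈ E(G2) ✓
  (8,9) → (φ(8),φ(9)) = (1,4) ∈ E(G2) ✓
All 22 edges of G1 map to edges of G2, and |E(G1)| = |E(G2)| = 22, so φ is a bijection on edges as well as vertices. Hence G1 ≅ G2.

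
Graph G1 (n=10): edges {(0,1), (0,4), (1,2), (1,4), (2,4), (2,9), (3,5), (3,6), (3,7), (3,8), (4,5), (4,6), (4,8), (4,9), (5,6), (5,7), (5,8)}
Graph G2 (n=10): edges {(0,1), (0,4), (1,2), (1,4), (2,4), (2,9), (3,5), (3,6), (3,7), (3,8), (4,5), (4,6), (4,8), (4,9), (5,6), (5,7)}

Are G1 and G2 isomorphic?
No, not isomorphic

The graphs are NOT isomorphic.

Counting edges: G1 has 17 edge(s); G2 has 16 edge(s).
Edge count is an isomorphism invariant (a bijection on vertices induces a bijection on edges), so differing edge counts rule out isomorphism.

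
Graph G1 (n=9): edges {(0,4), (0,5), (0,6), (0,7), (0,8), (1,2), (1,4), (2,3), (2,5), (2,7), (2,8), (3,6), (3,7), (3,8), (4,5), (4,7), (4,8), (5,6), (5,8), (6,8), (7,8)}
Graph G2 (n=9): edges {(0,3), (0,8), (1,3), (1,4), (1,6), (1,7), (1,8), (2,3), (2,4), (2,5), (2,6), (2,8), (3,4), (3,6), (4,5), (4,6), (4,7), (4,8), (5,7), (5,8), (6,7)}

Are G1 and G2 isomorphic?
Yes, isomorphic

The graphs are isomorphic.
One valid mapping φ: V(G1) → V(G2): 0→6, 1→0, 2→8, 3→5, 4→3, 5→1, 6→7, 7→2, 8→4

Verify φ preserves adjacency — for each edge of G1, its image is an edge of G2:
  (0,4) → (φ(0),φ(4)) = (3,6) ∈ E(G2) ✓
  (0,5) → (φ(0),φ(5)) = (1,6) ∈ E(G2) ✓
  (0,6) → (φ(0),φ(6)) = (6,7) ∈ E(G2) ✓
  (0,7) → (φ(0),φ(7)) = (2,6) ∈ E(G2) ✓
  (0,8) → (φ(0),φ(8)) = (4,6) ∈ E(G2) ✓
  (1,2) → (φ(1),φ(2)) = (0,8) ∈ E(G2) ✓
  (1,4) → (φ(1),φ(4)) = (0,3) ∈ E(G2) ✓
  (2,3) → (φ(2),φ(3)) = (5,8) ∈ E(G2) ✓
  (2,5) → (φ(2),φ(5)) = (1,8) ∈ E(G2) ✓
  (2,7) → (φ(2),φ(7)) = (2,8) ∈ E(G2) ✓
  (2,8) → (φ(2),φ(8)) = (4,8) ∈ E(G2) ✓
  (3,6) → (φ(3),φ(6)) = (5,7) ∈ E(G2) ✓
  (3,7) → (φ(3),φ(7)) = (2,5) ∈ E(G2) ✓
  (3,8) → (φ(3),φ(8)) = (4,5) ∈ E(G2) ✓
  (4,5) → (φ(4),φ(5)) = (1,3) ∈ E(G2) ✓
  (4,7) → (φ(4),φ(7)) = (2,3) ∈ E(G2) ✓
  (4,8) → (φ(4),φ(8)) = (3,4) ∈ E(G2) ✓
  (5,6) → (φ(5),φ(6)) = (1,7) ∈ E(G2) ✓
  (5,8) → (φ(5),φ(8)) = (1,4) ∈ E(G2) ✓
  (6,8) → (φ(6),φ(8)) = (4,7) ∈ E(G2) ✓
  (7,8) → (φ(7),φ(8)) = (2,4) ∈ E(G2) ✓
All 21 edges of G1 map to edges of G2, and |E(G1)| = |E(G2)| = 21, so φ is a bijection on edges as well as vertices. Hence G1 ≅ G2.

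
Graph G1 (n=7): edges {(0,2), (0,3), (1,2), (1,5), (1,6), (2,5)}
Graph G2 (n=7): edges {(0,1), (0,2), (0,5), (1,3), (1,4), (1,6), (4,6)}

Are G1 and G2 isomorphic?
No, not isomorphic

The graphs are NOT isomorphic.

Degrees in G1: deg(0)=2, deg(1)=3, deg(2)=3, deg(3)=1, deg(4)=0, deg(5)=2, deg(6)=1.
Sorted degree sequence of G1: [3, 3, 2, 2, 1, 1, 0].
Degrees in G2: deg(0)=3, deg(1)=4, deg(2)=1, deg(3)=1, deg(4)=2, deg(5)=1, deg(6)=2.
Sorted degree sequence of G2: [4, 3, 2, 2, 1, 1, 1].
The (sorted) degree sequence is an isomorphism invariant, so since G1 and G2 have different degree sequences they cannot be isomorphic.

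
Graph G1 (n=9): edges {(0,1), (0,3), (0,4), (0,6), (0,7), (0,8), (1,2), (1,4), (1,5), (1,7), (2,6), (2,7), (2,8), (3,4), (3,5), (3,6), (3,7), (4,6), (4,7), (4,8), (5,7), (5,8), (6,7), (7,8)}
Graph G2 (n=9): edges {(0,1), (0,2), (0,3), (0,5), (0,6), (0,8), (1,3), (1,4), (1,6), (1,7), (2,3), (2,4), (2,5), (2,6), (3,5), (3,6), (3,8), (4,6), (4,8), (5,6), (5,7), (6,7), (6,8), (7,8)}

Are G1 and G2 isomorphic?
Yes, isomorphic

The graphs are isomorphic.
One valid mapping φ: V(G1) → V(G2): 0→3, 1→1, 2→7, 3→2, 4→0, 5→4, 6→5, 7→6, 8→8

Verify φ preserves adjacency — for each edge of G1, its image is an edge of G2:
  (0,1) → (φ(0),φ(1)) = (1,3) ∈ E(G2) ✓
  (0,3) → (φ(0),φ(3)) = (2,3) ∈ E(G2) ✓
  (0,4) → (φ(0),φ(4)) = (0,3) ∈ E(G2) ✓
  (0,6) → (φ(0),φ(6)) = (3,5) ∈ E(G2) ✓
  (0,7) → (φ(0),φ(7)) = (3,6) ∈ E(G2) ✓
  (0,8) → (φ(0),φ(8)) = (3,8) ∈ E(G2) ✓
  (1,2) → (φ(1),φ(2)) = (1,7) ∈ E(G2) ✓
  (1,4) → (φ(1),φ(4)) = (0,1) ∈ E(G2) ✓
  (1,5) → (φ(1),φ(5)) = (1,4) ∈ E(G2) ✓
  (1,7) → (φ(1),φ(7)) = (1,6) ∈ E(G2) ✓
  (2,6) → (φ(2),φ(6)) = (5,7) ∈ E(G2) ✓
  (2,7) → (φ(2),φ(7)) = (6,7) ∈ E(G2) ✓
  (2,8) → (φ(2),φ(8)) = (7,8) ∈ E(G2) ✓
  (3,4) → (φ(3),φ(4)) = (0,2) ∈ E(G2) ✓
  (3,5) → (φ(3),φ(5)) = (2,4) ∈ E(G2) ✓
  (3,6) → (φ(3),φ(6)) = (2,5) ∈ E(G2) ✓
  (3,7) → (φ(3),φ(7)) = (2,6) ∈ E(G2) ✓
  (4,6) → (φ(4),φ(6)) = (0,5) ∈ E(G2) ✓
  (4,7) → (φ(4),φ(7)) = (0,6) ∈ E(G2) ✓
  (4,8) → (φ(4),φ(8)) = (0,8) ∈ E(G2) ✓
  (5,7) → (φ(5),φ(7)) = (4,6) ∈ E(G2) ✓
  (5,8) → (φ(5),φ(8)) = (4,8) ∈ E(G2) ✓
  (6,7) → (φ(6),φ(7)) = (5,6) ∈ E(G2) ✓
  (7,8) → (φ(7),φ(8)) = (6,8) ∈ E(G2) ✓
All 24 edges of G1 map to edges of G2, and |E(G1)| = |E(G2)| = 24, so φ is a bijection on edges as well as vertices. Hence G1 ≅ G2.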